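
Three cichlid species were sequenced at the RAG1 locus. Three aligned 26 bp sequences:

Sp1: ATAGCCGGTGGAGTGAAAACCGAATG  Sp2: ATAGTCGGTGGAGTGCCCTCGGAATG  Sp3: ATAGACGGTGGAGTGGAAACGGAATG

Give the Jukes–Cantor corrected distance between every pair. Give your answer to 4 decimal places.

d(Sp1,Sp2) = 0.2758, d(Sp1,Sp3) = 0.1253, d(Sp2,Sp3) = 0.2222

Sp1–Sp2: 6/26 sites differ → p ≈ 0.230769, d = −0.75 ln(1 − 0.307692) = 0.275793 ≈ 0.2758.
Sp1–Sp3: 3/26 sites differ → p ≈ 0.115385, d = −0.75 ln(1 − 0.153847) = 0.125291 ≈ 0.1253.
Sp2–Sp3: 5/26 sites differ → p ≈ 0.192308, d = −0.75 ln(1 − 0.256411) = 0.222200 ≈ 0.2222.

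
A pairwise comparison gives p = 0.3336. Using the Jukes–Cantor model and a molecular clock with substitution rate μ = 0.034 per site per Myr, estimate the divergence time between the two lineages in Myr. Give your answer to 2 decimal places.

d = −(3/4) ln(1 − 4p/3) = −0.75 ln(1 − 0.4448) = −0.75 ln(0.5552)
  = −0.75 × (-0.588427) = 0.441320 substitutions/site.
Under a molecular clock d = 2μt, so t = d/(2μ) = 0.441320 / (2 × 0.034) = 6.49 Myr.

6.49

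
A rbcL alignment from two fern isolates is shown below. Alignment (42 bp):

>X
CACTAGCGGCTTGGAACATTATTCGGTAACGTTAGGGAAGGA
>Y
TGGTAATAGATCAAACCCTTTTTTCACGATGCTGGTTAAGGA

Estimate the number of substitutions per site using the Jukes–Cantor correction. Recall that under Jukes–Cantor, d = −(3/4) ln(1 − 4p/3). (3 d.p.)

0.982

The sequences differ at 23 of 42 sites, so p = 23/42 ≈ 0.547619.
d = −(3/4) ln(1 − 4p/3) = −0.75 ln(1 − 0.730159) = −0.75 ln(0.269841)
  = −0.75 × (-1.309922) = 0.982442 substitutions/site.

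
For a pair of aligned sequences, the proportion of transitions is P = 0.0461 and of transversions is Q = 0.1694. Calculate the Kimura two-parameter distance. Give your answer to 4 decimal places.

0.2551

Under the Kimura two-parameter model, d = −½ ln(1 − 2P − Q) − ¼ ln(1 − 2Q).
1 − 2P − Q = 0.7384, giving −½ ln(0.7384) = 0.151635.
1 − 2Q = 0.6612, giving −¼ ln(0.6612) = 0.103425.
d = 0.151635 + 0.103425 = 0.255060.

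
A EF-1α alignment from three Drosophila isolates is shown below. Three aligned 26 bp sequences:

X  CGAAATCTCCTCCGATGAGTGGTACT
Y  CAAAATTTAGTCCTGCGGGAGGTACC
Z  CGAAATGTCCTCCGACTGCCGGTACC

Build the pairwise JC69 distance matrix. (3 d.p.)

X–Y: 10/26 sites differ → p ≈ 0.384615, d = −0.75 ln(1 − 0.51282) = 0.539341 ≈ 0.539.
X–Z: 7/26 sites differ → p ≈ 0.269231, d = −0.75 ln(1 − 0.358975) = 0.333515 ≈ 0.334.
Y–Z: 9/26 sites differ → p ≈ 0.346154, d = −0.75 ln(1 − 0.461539) = 0.464280 ≈ 0.464.

d(X,Y) = 0.539, d(X,Z) = 0.334, d(Y,Z) = 0.464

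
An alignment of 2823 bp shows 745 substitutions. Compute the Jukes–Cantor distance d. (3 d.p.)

0.325

p = 745/2823 ≈ 0.263904.
d = −(3/4) ln(1 − 4p/3) = −0.75 ln(1 − 0.351872) = −0.75 ln(0.648128)
  = −0.75 × (-0.433667) = 0.325250 substitutions/site.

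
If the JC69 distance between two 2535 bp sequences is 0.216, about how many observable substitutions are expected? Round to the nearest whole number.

Invert JC69: p = (3/4)(1 − e^(−4d/3)) = 0.75 × (1 − e^(-0.288)) = 0.75 × (1 − 0.749762) = 0.187679.
Expected differing sites = pL ≈ 0.187679 × 2535 = 475.766265 ≈ 476.

476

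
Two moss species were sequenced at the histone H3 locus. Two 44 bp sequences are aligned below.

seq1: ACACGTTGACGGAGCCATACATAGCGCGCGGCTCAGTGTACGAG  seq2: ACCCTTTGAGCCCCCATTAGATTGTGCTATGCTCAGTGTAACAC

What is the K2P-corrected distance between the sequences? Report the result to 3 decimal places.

Of 44 sites, 1 differences are transitions and 17 are transversions, so P = 1/44 ≈ 0.022727 and Q = 17/44 ≈ 0.386364.
Under the Kimura two-parameter model, d = −½ ln(1 − 2P − Q) − ¼ ln(1 − 2Q).
1 − 2P − Q = 0.568182, giving −½ ln(0.568182) = 0.282657.
1 − 2Q = 0.227272, giving −¼ ln(0.227272) = 0.370402.
d = 0.282657 + 0.370402 = 0.653059.

0.653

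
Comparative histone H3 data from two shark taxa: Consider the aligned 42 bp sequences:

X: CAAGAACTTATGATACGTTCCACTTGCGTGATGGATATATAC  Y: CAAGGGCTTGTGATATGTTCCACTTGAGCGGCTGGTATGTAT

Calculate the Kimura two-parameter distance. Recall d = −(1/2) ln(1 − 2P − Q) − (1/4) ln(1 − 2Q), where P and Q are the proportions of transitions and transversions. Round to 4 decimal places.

0.3960

Of 42 sites, 10 differences are transitions and 2 are transversions, so P = 10/42 ≈ 0.238095 and Q = 2/42 ≈ 0.047619.
Under the Kimura two-parameter model, d = −½ ln(1 − 2P − Q) − ¼ ln(1 − 2Q).
1 − 2P − Q = 0.476191, giving −½ ln(0.476191) = 0.370968.
1 − 2Q = 0.904762, giving −¼ ln(0.904762) = 0.025021.
d = 0.370968 + 0.025021 = 0.395989.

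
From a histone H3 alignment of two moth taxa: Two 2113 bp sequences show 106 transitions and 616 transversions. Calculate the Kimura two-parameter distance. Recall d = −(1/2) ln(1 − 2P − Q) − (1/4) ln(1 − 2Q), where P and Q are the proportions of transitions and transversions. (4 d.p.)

0.4674

P = 106/2113 ≈ 0.050166 and Q = 616/2113 ≈ 0.291529.
Under the Kimura two-parameter model, d = −½ ln(1 − 2P − Q) − ¼ ln(1 − 2Q).
1 − 2P − Q = 0.608139, giving −½ ln(0.608139) = 0.248676.
1 − 2Q = 0.416942, giving −¼ ln(0.416942) = 0.218702.
d = 0.248676 + 0.218702 = 0.467378.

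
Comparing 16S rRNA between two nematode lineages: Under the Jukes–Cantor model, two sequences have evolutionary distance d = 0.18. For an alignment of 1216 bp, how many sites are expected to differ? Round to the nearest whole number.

Invert JC69: p = (3/4)(1 − e^(−4d/3)) = 0.75 × (1 − e^(-0.24)) = 0.75 × (1 − 0.786628) = 0.160029.
Expected differing sites = pL ≈ 0.160029 × 1216 = 194.595264 ≈ 195.

195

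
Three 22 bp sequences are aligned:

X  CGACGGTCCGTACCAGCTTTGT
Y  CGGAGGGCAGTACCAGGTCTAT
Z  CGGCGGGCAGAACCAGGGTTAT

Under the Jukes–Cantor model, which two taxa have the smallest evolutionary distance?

X–Y: 7/22 differ, p = 0.318, d = 0.414.
X–Z: 7/22 differ, p = 0.318, d = 0.414.
Y–Z: 4/22 differ, p = 0.182, d = 0.208.
The smallest distance is between Y and Z.

Y and Z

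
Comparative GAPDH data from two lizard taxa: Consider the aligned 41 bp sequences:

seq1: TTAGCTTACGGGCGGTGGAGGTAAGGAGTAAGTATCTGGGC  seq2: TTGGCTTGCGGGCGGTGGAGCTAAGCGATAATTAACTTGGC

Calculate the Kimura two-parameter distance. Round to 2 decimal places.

0.26

Of 41 sites, 4 differences are transitions and 5 are transversions, so P = 4/41 ≈ 0.097561 and Q = 5/41 ≈ 0.121951.
Under the Kimura two-parameter model, d = −½ ln(1 − 2P − Q) − ¼ ln(1 − 2Q).
1 − 2P − Q = 0.682927, giving −½ ln(0.682927) = 0.190684.
1 − 2Q = 0.756098, giving −¼ ln(0.756098) = 0.069896.
d = 0.190684 + 0.069896 = 0.260580.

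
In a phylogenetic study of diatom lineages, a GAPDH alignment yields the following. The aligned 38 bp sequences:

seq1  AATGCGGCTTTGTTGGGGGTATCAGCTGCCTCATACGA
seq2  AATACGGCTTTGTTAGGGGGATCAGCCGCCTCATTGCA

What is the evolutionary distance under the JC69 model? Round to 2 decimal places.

The sequences differ at 7 of 38 sites (4, 15, 20, 27, 35, 36, 37), so p = 7/38 ≈ 0.184211.
d = −(3/4) ln(1 − 4p/3) = −0.75 ln(1 − 0.245615) = −0.75 ln(0.754385)
  = −0.75 × (-0.281852) = 0.211389 substitutions/site.

0.21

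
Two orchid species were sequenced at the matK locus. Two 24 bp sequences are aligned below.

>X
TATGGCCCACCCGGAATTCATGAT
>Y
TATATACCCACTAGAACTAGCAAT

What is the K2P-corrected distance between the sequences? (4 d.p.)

0.9191

Of 24 sites, 7 differences are transitions and 5 are transversions, so P = 7/24 ≈ 0.291667 and Q = 5/24 ≈ 0.208333.
Under the Kimura two-parameter model, d = −½ ln(1 − 2P − Q) − ¼ ln(1 − 2Q).
1 − 2P − Q = 0.208333, giving −½ ln(0.208333) = 0.784309.
1 − 2Q = 0.583334, giving −¼ ln(0.583334) = 0.134749.
d = 0.784309 + 0.134749 = 0.919058.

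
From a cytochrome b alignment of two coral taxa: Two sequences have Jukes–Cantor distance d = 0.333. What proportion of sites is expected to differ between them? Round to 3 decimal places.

0.269

p = (3/4)(1 − e^(−4d/3)) = 0.75 × (1 − e^(-0.444)) = 0.75 × (1 − 0.641465) = 0.268901.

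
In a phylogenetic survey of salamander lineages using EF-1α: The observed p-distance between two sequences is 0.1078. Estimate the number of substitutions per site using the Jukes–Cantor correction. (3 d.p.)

d = −(3/4) ln(1 − 4p/3) = −0.75 ln(1 − 0.143733) = −0.75 ln(0.856267)
  = −0.75 × (-0.155173) = 0.116380 substitutions/site.

0.116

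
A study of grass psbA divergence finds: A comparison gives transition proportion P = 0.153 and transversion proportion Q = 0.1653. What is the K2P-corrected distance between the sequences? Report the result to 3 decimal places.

0.419

Under the Kimura two-parameter model, d = −½ ln(1 − 2P − Q) − ¼ ln(1 − 2Q).
1 − 2P − Q = 0.5287, giving −½ ln(0.5287) = 0.318667.
1 − 2Q = 0.6694, giving −¼ ln(0.6694) = 0.100343.
d = 0.318667 + 0.100343 = 0.419010.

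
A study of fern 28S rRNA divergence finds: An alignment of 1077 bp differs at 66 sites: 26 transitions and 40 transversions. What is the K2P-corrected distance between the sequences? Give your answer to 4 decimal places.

P = 26/1077 ≈ 0.024141 and Q = 40/1077 ≈ 0.03714.
Under the Kimura two-parameter model, d = −½ ln(1 − 2P − Q) − ¼ ln(1 − 2Q).
1 − 2P − Q = 0.914578, giving −½ ln(0.914578) = 0.044646.
1 − 2Q = 0.92572, giving −¼ ln(0.92572) = 0.019296.
d = 0.044646 + 0.019296 = 0.063942.

0.0639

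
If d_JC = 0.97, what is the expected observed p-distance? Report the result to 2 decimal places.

p = (3/4)(1 − e^(−4d/3)) = 0.75 × (1 − e^(-1.293333)) = 0.75 × (1 − 0.274355) = 0.544234.

0.54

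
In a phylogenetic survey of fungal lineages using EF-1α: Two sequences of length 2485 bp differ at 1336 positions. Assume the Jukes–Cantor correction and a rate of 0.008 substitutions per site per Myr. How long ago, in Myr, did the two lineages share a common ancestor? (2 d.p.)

p = 1336/2485 ≈ 0.537626.
d = −(3/4) ln(1 − 4p/3) = −0.75 ln(1 − 0.716835) = −0.75 ln(0.283165)
  = −0.75 × (-1.261726) = 0.946295 substitutions/site.
Under a molecular clock d = 2μt, so t = d/(2μ) = 0.946295 / (2 × 0.008) = 59.14 Myr.

59.14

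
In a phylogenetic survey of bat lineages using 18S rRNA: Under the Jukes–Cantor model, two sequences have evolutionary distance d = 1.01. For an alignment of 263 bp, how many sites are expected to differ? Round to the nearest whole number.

146

Invert JC69: p = (3/4)(1 − e^(−4d/3)) = 0.75 × (1 − e^(-1.346667)) = 0.75 × (1 − 0.260106) = 0.554921.
Expected differing sites = pL ≈ 0.554921 × 263 = 145.944223 ≈ 146.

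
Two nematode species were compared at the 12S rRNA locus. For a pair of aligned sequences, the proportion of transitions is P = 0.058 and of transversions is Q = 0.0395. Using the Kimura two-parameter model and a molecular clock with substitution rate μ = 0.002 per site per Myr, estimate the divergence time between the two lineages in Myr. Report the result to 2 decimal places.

Under the Kimura two-parameter model, d = −½ ln(1 − 2P − Q) − ¼ ln(1 − 2Q).
1 − 2P − Q = 0.8445, giving −½ ln(0.8445) = 0.084505.
1 − 2Q = 0.921, giving −¼ ln(0.921) = 0.020574.
d = 0.084505 + 0.020574 = 0.105079.
Under a molecular clock d = 2μt, so t = d/(2μ) = 0.105079 / (2 × 0.002) = 26.27 Myr.

26.27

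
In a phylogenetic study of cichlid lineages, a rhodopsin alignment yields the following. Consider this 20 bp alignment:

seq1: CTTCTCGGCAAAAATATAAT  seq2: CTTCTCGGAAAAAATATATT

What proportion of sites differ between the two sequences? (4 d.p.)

0.1000

The sequences differ at 2 of 20 positions (sites 9, 19).
p = 2/20 = 0.1000.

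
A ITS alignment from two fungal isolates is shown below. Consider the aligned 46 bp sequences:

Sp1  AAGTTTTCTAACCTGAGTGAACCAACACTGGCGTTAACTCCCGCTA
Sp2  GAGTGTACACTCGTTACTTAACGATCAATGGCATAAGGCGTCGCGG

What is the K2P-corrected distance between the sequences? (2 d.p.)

Of 46 sites, 6 differences are transitions and 16 are transversions, so P = 6/46 ≈ 0.130435 and Q = 16/46 ≈ 0.347826.
Under the Kimura two-parameter model, d = −½ ln(1 − 2P − Q) − ¼ ln(1 − 2Q).
1 − 2P − Q = 0.391304, giving −½ ln(0.391304) = 0.469135.
1 − 2Q = 0.304348, giving −¼ ln(0.304348) = 0.297396.
d = 0.469135 + 0.297396 = 0.766531.

0.77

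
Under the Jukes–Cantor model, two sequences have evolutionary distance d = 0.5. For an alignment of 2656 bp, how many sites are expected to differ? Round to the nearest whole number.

Invert JC69: p = (3/4)(1 − e^(−4d/3)) = 0.75 × (1 − e^(-0.666667)) = 0.75 × (1 − 0.513417) = 0.364937.
Expected differing sites = pL ≈ 0.364937 × 2656 = 969.272672 ≈ 969.

969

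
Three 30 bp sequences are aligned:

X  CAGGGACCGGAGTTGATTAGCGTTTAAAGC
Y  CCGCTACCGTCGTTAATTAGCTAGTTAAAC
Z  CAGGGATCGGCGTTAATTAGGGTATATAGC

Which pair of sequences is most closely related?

X and Z

X–Y: 11/30 differ, p = 0.367, d = 0.503.
X–Z: 6/30 differ, p = 0.200, d = 0.233.
Y–Z: 12/30 differ, p = 0.400, d = 0.572.
The smallest distance is between X and Z.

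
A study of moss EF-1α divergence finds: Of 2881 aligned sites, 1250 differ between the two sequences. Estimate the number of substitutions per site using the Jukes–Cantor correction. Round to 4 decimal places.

p = 1250/2881 ≈ 0.433877.
d = −(3/4) ln(1 − 4p/3) = −0.75 ln(1 − 0.578503) = −0.75 ln(0.421497)
  = −0.75 × (-0.863943) = 0.647957 substitutions/site.

0.6480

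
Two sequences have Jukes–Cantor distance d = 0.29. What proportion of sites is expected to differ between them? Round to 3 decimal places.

p = (3/4)(1 − e^(−4d/3)) = 0.75 × (1 − e^(-0.386667)) = 0.75 × (1 − 0.679317) = 0.240512.

0.241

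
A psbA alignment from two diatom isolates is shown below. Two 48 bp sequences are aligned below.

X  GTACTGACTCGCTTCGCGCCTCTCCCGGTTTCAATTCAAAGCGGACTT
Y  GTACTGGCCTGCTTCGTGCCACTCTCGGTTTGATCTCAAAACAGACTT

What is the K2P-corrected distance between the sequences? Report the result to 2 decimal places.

Of 48 sites, 8 differences are transitions and 3 are transversions, so P = 8/48 ≈ 0.166667 and Q = 3/48 = 0.0625.
Under the Kimura two-parameter model, d = −½ ln(1 − 2P − Q) − ¼ ln(1 − 2Q).
1 − 2P − Q = 0.604166, giving −½ ln(0.604166) = 0.251953.
1 − 2Q = 0.875, giving −¼ ln(0.875) = 0.033383.
d = 0.251953 + 0.033383 = 0.285336.

0.29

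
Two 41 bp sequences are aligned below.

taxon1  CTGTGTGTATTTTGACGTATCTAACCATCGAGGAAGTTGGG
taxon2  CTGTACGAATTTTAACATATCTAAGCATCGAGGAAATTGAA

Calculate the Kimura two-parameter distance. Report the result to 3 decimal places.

Of 41 sites, 7 differences are transitions and 2 are transversions, so P = 7/41 ≈ 0.170732 and Q = 2/41 ≈ 0.04878.
Under the Kimura two-parameter model, d = −½ ln(1 − 2P − Q) − ¼ ln(1 − 2Q).
1 − 2P − Q = 0.609756, giving −½ ln(0.609756) = 0.247348.
1 − 2Q = 0.90244, giving −¼ ln(0.90244) = 0.025663.
d = 0.247348 + 0.025663 = 0.273011.

0.273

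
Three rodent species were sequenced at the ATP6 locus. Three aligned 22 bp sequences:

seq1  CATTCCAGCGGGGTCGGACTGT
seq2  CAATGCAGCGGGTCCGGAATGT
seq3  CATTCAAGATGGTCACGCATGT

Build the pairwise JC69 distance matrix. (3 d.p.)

d(seq1,seq2) = 0.271, d(seq1,seq3) = 0.591, d(seq2,seq3) = 0.497

seq1–seq2: 5/22 sites differ → p ≈ 0.227273, d = −0.75 ln(1 − 0.303031) = 0.270761 ≈ 0.271.
seq1–seq3: 9/22 sites differ → p ≈ 0.409091, d = −0.75 ln(1 − 0.545455) = 0.591344 ≈ 0.591.
seq2–seq3: 8/22 sites differ → p ≈ 0.363636, d = −0.75 ln(1 − 0.484848) = 0.497470 ≈ 0.497.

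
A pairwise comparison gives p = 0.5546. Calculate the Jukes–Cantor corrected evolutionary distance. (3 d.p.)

d = −(3/4) ln(1 − 4p/3) = −0.75 ln(1 − 0.739467) = −0.75 ln(0.260533)
  = −0.75 × (-1.345026) = 1.008770 substitutions/site.

1.009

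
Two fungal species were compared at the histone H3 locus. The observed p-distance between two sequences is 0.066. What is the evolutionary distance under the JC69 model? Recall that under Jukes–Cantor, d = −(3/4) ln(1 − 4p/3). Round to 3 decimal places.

d = −(3/4) ln(1 − 4p/3) = −0.75 ln(1 − 0.088) = −0.75 ln(0.912)
  = −0.75 × (-0.092115) = 0.069086 substitutions/site.

0.069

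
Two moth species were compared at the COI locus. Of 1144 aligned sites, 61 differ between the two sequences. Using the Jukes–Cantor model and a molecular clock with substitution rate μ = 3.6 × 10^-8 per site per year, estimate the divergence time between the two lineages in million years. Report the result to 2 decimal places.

0.77

p = 61/1144 ≈ 0.053322.
d = −(3/4) ln(1 − 4p/3) = −0.75 ln(1 − 0.071096) = −0.75 ln(0.928904)
  = −0.75 × (-0.073750) = 0.055313 substitutions/site.
Under a molecular clock d = 2μt, so t = d/(2μ) = 0.055313 / (2 × 3.6 × 10^-8) = 0.77 million years.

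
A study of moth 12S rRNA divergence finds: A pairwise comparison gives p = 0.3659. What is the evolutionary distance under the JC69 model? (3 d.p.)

0.502

d = −(3/4) ln(1 − 4p/3) = −0.75 ln(1 − 0.487867) = −0.75 ln(0.512133)
  = −0.75 × (-0.669171) = 0.501878 substitutions/site.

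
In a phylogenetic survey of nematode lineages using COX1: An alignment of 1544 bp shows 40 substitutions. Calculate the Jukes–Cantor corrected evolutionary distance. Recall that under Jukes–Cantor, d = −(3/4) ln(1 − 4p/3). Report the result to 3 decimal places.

p = 40/1544 ≈ 0.025907.
d = −(3/4) ln(1 − 4p/3) = −0.75 ln(1 − 0.034543) = −0.75 ln(0.965457)
  = −0.75 × (-0.035154) = 0.026366 substitutions/site.

0.026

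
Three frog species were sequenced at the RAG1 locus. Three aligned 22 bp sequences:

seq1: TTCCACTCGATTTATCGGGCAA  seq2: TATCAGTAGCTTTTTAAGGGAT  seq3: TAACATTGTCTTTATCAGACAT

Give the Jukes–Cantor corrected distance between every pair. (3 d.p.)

d(seq1,seq2) = 0.699, d(seq1,seq3) = 0.591, d(seq2,seq3) = 0.497

seq1–seq2: 10/22 sites differ → p ≈ 0.454545, d = −0.75 ln(1 − 0.60606) = 0.698667 ≈ 0.699.
seq1–seq3: 9/22 sites differ → p ≈ 0.409091, d = −0.75 ln(1 − 0.545455) = 0.591344 ≈ 0.591.
seq2–seq3: 8/22 sites differ → p ≈ 0.363636, d = −0.75 ln(1 − 0.484848) = 0.497470 ≈ 0.497.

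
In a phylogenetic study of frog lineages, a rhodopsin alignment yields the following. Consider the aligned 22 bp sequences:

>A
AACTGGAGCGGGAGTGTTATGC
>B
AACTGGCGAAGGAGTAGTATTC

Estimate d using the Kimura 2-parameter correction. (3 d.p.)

Of 22 sites, 2 differences are transitions and 4 are transversions, so P = 2/22 ≈ 0.090909 and Q = 4/22 ≈ 0.181818.
Under the Kimura two-parameter model, d = −½ ln(1 − 2P − Q) − ¼ ln(1 − 2Q).
1 − 2P − Q = 0.636364, giving −½ ln(0.636364) = 0.225992.
1 − 2Q = 0.636364, giving −¼ ln(0.636364) = 0.112996.
d = 0.225992 + 0.112996 = 0.338988.

0.339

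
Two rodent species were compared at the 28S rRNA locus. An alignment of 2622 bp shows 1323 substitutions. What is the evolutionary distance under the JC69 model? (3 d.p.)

0.838

p = 1323/2622 ≈ 0.504577.
d = −(3/4) ln(1 − 4p/3) = −0.75 ln(1 − 0.672769) = −0.75 ln(0.327231)
  = −0.75 × (-1.117089) = 0.837817 substitutions/site.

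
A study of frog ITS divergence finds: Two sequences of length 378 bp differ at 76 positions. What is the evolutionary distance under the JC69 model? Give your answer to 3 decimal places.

0.234

p = 76/378 ≈ 0.201058.
d = −(3/4) ln(1 − 4p/3) = −0.75 ln(1 − 0.268077) = −0.75 ln(0.731923)
  = −0.75 × (-0.312080) = 0.234060 substitutions/site.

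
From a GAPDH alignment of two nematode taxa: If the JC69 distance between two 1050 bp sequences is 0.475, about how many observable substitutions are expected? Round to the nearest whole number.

Invert JC69: p = (3/4)(1 − e^(−4d/3)) = 0.75 × (1 − e^(-0.633333)) = 0.75 × (1 − 0.530820) = 0.351885.
Expected differing sites = pL ≈ 0.351885 × 1050 = 369.47925 ≈ 369.

369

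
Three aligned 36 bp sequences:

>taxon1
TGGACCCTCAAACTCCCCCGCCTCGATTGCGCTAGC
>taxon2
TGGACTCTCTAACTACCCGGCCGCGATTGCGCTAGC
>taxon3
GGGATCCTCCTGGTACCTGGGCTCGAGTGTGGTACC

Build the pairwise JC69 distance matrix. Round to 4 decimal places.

d(taxon1,taxon2) = 0.1536, d(taxon1,taxon3) = 0.5482, d(taxon2,taxon3) = 0.5482

taxon1–taxon2: 5/36 sites differ → p ≈ 0.138889, d = −0.75 ln(1 − 0.185185) = 0.153596 ≈ 0.1536.
taxon1–taxon3: 14/36 sites differ → p ≈ 0.388889, d = −0.75 ln(1 − 0.518519) = 0.548166 ≈ 0.5482.
taxon2–taxon3: 14/36 sites differ → p ≈ 0.388889, d = −0.75 ln(1 − 0.518519) = 0.548166 ≈ 0.5482.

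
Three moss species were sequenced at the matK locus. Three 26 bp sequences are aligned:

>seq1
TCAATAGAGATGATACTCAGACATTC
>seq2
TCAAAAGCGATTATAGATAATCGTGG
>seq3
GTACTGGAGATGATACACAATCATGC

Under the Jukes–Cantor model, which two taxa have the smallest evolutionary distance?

seq1–seq2: 11/26 differ, p = 0.423, d = 0.623.
seq1–seq3: 8/26 differ, p = 0.308, d = 0.396.
seq2–seq3: 11/26 differ, p = 0.423, d = 0.623.
The smallest distance is between seq1 and seq3.

seq1 and seq3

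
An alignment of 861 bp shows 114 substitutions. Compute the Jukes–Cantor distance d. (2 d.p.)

p = 114/861 ≈ 0.132404.
d = −(3/4) ln(1 − 4p/3) = −0.75 ln(1 − 0.176539) = −0.75 ln(0.823461)
  = −0.75 × (-0.194239) = 0.145679 substitutions/site.

0.15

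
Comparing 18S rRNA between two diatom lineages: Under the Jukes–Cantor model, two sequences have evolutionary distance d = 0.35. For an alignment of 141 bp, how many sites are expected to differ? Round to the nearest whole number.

39

Invert JC69: p = (3/4)(1 − e^(−4d/3)) = 0.75 × (1 − e^(-0.466667)) = 0.75 × (1 − 0.627089) = 0.279683.
Expected differing sites = pL ≈ 0.279683 × 141 = 39.435303 ≈ 39.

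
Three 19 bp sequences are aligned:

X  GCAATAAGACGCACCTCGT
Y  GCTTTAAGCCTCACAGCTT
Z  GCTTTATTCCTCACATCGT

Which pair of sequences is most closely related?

Y and Z

X–Y: 7/19 differ, p = 0.368, d = 0.507.
X–Z: 7/19 differ, p = 0.368, d = 0.507.
Y–Z: 4/19 differ, p = 0.211, d = 0.247.
The smallest distance is between Y and Z.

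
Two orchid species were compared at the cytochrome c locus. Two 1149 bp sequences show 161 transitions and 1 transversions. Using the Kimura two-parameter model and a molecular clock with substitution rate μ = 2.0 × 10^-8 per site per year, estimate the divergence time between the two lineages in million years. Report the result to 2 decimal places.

4.14

P = 161/1149 ≈ 0.140122 and Q = 1/1149 ≈ 0.00087.
Under the Kimura two-parameter model, d = −½ ln(1 − 2P − Q) − ¼ ln(1 − 2Q).
1 − 2P − Q = 0.718886, giving −½ ln(0.718886) = 0.165026.
1 − 2Q = 0.99826, giving −¼ ln(0.99826) = 0.000435.
d = 0.165026 + 0.000435 = 0.165461.
Under a molecular clock d = 2μt, so t = d/(2μ) = 0.165461 / (2 × 2.0 × 10^-8) = 4.14 million years.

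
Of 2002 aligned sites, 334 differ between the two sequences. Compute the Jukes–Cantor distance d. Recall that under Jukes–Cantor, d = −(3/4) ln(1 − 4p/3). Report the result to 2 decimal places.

p = 334/2002 ≈ 0.166833.
d = −(3/4) ln(1 − 4p/3) = −0.75 ln(1 − 0.222444) = −0.75 ln(0.777556)
  = −0.75 × (-0.251600) = 0.188700 substitutions/site.

0.19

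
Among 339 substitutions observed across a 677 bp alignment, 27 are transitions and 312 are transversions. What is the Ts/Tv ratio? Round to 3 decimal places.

R = 27/312 = 0.086538… ≈ 0.087 (to 3 d.p.).

0.087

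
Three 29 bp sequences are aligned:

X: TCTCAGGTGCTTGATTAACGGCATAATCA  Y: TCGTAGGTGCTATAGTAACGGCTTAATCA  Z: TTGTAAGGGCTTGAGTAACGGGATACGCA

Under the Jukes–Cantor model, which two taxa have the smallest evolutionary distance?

X and Y

X–Y: 6/29 differ, p = 0.207, d = 0.242.
X–Z: 9/29 differ, p = 0.310, d = 0.401.
Y–Z: 9/29 differ, p = 0.310, d = 0.401.
The smallest distance is between X and Y.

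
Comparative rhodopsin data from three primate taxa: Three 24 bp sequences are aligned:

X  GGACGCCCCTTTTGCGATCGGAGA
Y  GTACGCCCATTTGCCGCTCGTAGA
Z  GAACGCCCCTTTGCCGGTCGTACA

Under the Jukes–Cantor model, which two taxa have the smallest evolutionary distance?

Y and Z

X–Y: 6/24 differ, p = 0.250, d = 0.304.
X–Z: 6/24 differ, p = 0.250, d = 0.304.
Y–Z: 4/24 differ, p = 0.167, d = 0.188.
The smallest distance is between Y and Z.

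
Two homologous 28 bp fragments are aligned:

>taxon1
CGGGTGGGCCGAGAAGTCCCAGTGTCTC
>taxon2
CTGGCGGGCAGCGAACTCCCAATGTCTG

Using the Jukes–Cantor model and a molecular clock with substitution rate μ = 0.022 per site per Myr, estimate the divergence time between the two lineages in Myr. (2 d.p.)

6.91

The sequences differ at 7 of 28 sites (2, 5, 10, 12, 16, 22, 28), so p = 7/28 = 0.25.
d = −(3/4) ln(1 − 4p/3) = −0.75 ln(1 − 0.333333) = −0.75 ln(0.666667)
  = −0.75 × (-0.405465) = 0.304099 substitutions/site.
Under a molecular clock d = 2μt, so t = d/(2μ) = 0.304099 / (2 × 0.022) = 6.91 Myr.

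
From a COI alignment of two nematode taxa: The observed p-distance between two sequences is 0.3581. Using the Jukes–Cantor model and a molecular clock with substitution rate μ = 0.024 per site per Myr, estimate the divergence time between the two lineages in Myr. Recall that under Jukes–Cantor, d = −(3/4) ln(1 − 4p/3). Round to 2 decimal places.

10.14

d = −(3/4) ln(1 − 4p/3) = −0.75 ln(1 − 0.477467) = −0.75 ln(0.522533)
  = −0.75 × (-0.649067) = 0.486800 substitutions/site.
Under a molecular clock d = 2μt, so t = d/(2μ) = 0.486800 / (2 × 0.024) = 10.14 Myr.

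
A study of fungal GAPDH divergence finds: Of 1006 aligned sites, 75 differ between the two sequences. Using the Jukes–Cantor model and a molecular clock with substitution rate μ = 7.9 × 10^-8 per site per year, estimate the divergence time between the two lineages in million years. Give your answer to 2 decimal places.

0.50

p = 75/1006 ≈ 0.074553.
d = −(3/4) ln(1 − 4p/3) = −0.75 ln(1 − 0.099404) = −0.75 ln(0.900596)
  = −0.75 × (-0.104699) = 0.078524 substitutions/site.
Under a molecular clock d = 2μt, so t = d/(2μ) = 0.078524 / (2 × 7.9 × 10^-8) = 0.50 million years.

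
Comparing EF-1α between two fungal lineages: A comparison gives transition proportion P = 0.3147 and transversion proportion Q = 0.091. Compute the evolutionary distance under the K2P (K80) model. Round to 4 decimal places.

Under the Kimura two-parameter model, d = −½ ln(1 − 2P − Q) − ¼ ln(1 − 2Q).
1 − 2P − Q = 0.2796, giving −½ ln(0.2796) = 0.637198.
1 − 2Q = 0.818, giving −¼ ln(0.818) = 0.050223.
d = 0.637198 + 0.050223 = 0.687421.

0.6874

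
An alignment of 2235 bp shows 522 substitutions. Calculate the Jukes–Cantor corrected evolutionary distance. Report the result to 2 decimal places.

0.28

p = 522/2235 ≈ 0.233557.
d = −(3/4) ln(1 − 4p/3) = −0.75 ln(1 − 0.311409) = −0.75 ln(0.688591)
  = −0.75 × (-0.373108) = 0.279831 substitutions/site.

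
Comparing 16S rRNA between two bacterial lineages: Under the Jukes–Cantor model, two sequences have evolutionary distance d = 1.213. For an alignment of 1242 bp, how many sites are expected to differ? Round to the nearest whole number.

747

Invert JC69: p = (3/4)(1 − e^(−4d/3)) = 0.75 × (1 − e^(-1.617333)) = 0.75 × (1 − 0.198427) = 0.601180.
Expected differing sites = pL ≈ 0.601180 × 1242 = 746.66556 ≈ 747.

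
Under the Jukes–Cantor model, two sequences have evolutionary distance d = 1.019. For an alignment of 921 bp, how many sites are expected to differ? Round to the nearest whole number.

Invert JC69: p = (3/4)(1 − e^(−4d/3)) = 0.75 × (1 − e^(-1.358667)) = 0.75 × (1 − 0.257003) = 0.557248.
Expected differing sites = pL ≈ 0.557248 × 921 = 513.225408 ≈ 513.

513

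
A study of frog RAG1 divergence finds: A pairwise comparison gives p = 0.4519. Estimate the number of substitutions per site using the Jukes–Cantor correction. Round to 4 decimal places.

d = −(3/4) ln(1 − 4p/3) = −0.75 ln(1 − 0.602533) = −0.75 ln(0.397467)
  = −0.75 × (-0.922643) = 0.691982 substitutions/site.

0.6920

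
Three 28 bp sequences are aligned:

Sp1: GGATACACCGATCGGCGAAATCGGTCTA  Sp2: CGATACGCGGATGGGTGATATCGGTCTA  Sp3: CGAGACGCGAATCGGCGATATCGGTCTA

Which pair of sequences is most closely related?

Sp2 and Sp3

Sp1–Sp2: 6/28 differ, p = 0.214, d = 0.252.
Sp1–Sp3: 6/28 differ, p = 0.214, d = 0.252.
Sp2–Sp3: 4/28 differ, p = 0.143, d = 0.158.
The smallest distance is between Sp2 and Sp3.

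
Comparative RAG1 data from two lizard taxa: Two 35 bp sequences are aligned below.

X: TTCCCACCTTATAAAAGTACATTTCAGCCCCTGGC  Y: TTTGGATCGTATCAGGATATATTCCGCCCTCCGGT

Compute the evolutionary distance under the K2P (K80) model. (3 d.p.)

0.822

Of 35 sites, 11 differences are transitions and 5 are transversions, so P = 11/35 ≈ 0.314286 and Q = 5/35 ≈ 0.142857.
Under the Kimura two-parameter model, d = −½ ln(1 − 2P − Q) − ¼ ln(1 − 2Q).
1 − 2P − Q = 0.228571, giving −½ ln(0.228571) = 0.737954.
1 − 2Q = 0.714286, giving −¼ ln(0.714286) = 0.084118.
d = 0.737954 + 0.084118 = 0.822072.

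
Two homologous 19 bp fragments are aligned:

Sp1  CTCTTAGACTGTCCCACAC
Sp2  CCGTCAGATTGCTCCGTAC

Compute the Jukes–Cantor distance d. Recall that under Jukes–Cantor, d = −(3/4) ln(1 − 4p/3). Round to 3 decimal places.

0.618

The sequences differ at 8 of 19 sites (2, 3, 5, 9, 12, 13, 16, 17), so p = 8/19 ≈ 0.421053.
d = −(3/4) ln(1 − 4p/3) = −0.75 ln(1 − 0.561404) = −0.75 ln(0.438596)
  = −0.75 × (-0.824177) = 0.618133 substitutions/site.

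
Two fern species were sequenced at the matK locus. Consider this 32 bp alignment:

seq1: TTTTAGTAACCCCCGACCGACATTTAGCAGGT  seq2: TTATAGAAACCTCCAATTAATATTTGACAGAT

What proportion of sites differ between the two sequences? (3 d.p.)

0.344

The sequences differ at 11 of 32 positions.
p = 11/32 = 0.34375 ≈ 0.344 (to 3 d.p.).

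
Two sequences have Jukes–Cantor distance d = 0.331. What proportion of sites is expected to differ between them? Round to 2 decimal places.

0.27

p = (3/4)(1 − e^(−4d/3)) = 0.75 × (1 − e^(-0.441333)) = 0.75 × (1 − 0.643178) = 0.267617.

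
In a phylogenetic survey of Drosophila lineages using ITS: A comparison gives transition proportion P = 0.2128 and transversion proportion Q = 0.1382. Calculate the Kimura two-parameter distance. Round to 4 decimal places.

0.4957

Under the Kimura two-parameter model, d = −½ ln(1 − 2P − Q) − ¼ ln(1 − 2Q).
1 − 2P − Q = 0.4362, giving −½ ln(0.4362) = 0.414827.
1 − 2Q = 0.7236, giving −¼ ln(0.7236) = 0.080879.
d = 0.414827 + 0.080879 = 0.495706.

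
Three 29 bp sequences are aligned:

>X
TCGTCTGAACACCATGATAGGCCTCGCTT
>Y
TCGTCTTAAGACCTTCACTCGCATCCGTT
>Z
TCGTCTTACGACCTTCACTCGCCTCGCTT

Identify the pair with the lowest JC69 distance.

Y and Z

X–Y: 10/29 differ, p = 0.345, d = 0.462.
X–Z: 8/29 differ, p = 0.276, d = 0.344.
Y–Z: 4/29 differ, p = 0.138, d = 0.152.
The smallest distance is between Y and Z.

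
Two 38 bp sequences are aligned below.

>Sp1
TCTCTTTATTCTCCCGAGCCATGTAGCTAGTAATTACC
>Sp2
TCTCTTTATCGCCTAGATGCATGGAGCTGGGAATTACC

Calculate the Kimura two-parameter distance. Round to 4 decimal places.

0.3246

Of 38 sites, 4 differences are transitions and 6 are transversions, so P = 4/38 ≈ 0.105263 and Q = 6/38 ≈ 0.157895.
Under the Kimura two-parameter model, d = −½ ln(1 − 2P − Q) − ¼ ln(1 − 2Q).
1 − 2P − Q = 0.631579, giving −½ ln(0.631579) = 0.229766.
1 − 2Q = 0.68421, giving −¼ ln(0.68421) = 0.094873.
d = 0.229766 + 0.094873 = 0.324639.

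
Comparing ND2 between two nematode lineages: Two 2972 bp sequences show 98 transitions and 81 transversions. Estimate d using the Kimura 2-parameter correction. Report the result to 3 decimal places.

0.063

P = 98/2972 ≈ 0.032974 and Q = 81/2972 ≈ 0.027254.
Under the Kimura two-parameter model, d = −½ ln(1 − 2P − Q) − ¼ ln(1 − 2Q).
1 − 2P − Q = 0.906798, giving −½ ln(0.906798) = 0.048918.
1 − 2Q = 0.945492, giving −¼ ln(0.945492) = 0.014012.
d = 0.048918 + 0.014012 = 0.062930.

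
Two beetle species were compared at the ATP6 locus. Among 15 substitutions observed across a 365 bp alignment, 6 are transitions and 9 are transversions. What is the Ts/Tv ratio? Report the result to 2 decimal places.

R = 6/9 = 0.666666… ≈ 0.67 (to 2 d.p.).

0.67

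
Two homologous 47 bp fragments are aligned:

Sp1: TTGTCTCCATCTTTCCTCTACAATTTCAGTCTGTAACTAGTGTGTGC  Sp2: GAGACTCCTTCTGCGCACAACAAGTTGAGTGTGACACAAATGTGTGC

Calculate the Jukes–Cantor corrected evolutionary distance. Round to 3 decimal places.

The sequences differ at 16 of 47 sites, so p = 16/47 ≈ 0.340426.
d = −(3/4) ln(1 − 4p/3) = −0.75 ln(1 − 0.453901) = −0.75 ln(0.546099)
  = −0.75 × (-0.604955) = 0.453716 substitutions/site.

0.454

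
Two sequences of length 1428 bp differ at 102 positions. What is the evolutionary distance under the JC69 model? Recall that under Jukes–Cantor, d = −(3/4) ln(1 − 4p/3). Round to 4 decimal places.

0.0751

p = 102/1428 ≈ 0.071429.
d = −(3/4) ln(1 − 4p/3) = −0.75 ln(1 − 0.095239) = −0.75 ln(0.904761)
  = −0.75 × (-0.100084) = 0.075063 substitutions/site.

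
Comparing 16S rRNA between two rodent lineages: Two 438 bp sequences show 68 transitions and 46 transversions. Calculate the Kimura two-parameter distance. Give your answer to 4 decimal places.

P = 68/438 ≈ 0.155251 and Q = 46/438 ≈ 0.105023.
Under the Kimura two-parameter model, d = −½ ln(1 − 2P − Q) − ¼ ln(1 − 2Q).
1 − 2P − Q = 0.584475, giving −½ ln(0.584475) = 0.268521.
1 − 2Q = 0.789954, giving −¼ ln(0.789954) = 0.058945.
d = 0.268521 + 0.058945 = 0.327466.

0.3275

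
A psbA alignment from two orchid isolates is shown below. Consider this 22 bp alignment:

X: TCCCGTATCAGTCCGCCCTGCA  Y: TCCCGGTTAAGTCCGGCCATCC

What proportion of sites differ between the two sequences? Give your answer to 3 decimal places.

The sequences differ at 7 of 22 positions (sites 6, 7, 9, 16, 19, 20, 22).
p = 7/22 = 0.318181… ≈ 0.318 (to 3 d.p.).

0.318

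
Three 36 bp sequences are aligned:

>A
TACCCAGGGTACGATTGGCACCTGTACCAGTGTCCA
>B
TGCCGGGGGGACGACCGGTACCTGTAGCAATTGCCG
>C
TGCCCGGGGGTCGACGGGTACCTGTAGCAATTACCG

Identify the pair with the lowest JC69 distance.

B and C

A–B: 12/36 differ, p = 0.333, d = 0.441.
A–C: 12/36 differ, p = 0.333, d = 0.441.
B–C: 4/36 differ, p = 0.111, d = 0.120.
The smallest distance is between B and C.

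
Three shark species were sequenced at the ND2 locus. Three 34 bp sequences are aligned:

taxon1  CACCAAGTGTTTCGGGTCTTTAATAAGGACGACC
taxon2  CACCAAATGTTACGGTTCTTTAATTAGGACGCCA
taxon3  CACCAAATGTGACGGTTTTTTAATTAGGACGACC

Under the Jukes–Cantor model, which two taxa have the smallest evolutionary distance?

taxon2 and taxon3

taxon1–taxon2: 6/34 differ, p = 0.176, d = 0.201.
taxon1–taxon3: 6/34 differ, p = 0.176, d = 0.201.
taxon2–taxon3: 4/34 differ, p = 0.118, d = 0.128.
The smallest distance is between taxon2 and taxon3.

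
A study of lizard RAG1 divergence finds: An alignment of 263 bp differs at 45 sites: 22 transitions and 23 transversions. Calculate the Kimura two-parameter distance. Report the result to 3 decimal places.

P = 22/263 ≈ 0.08365 and Q = 23/263 ≈ 0.087452.
Under the Kimura two-parameter model, d = −½ ln(1 − 2P − Q) − ¼ ln(1 − 2Q).
1 − 2P − Q = 0.745248, giving −½ ln(0.745248) = 0.147019.
1 − 2Q = 0.825096, giving −¼ ln(0.825096) = 0.048064.
d = 0.147019 + 0.048064 = 0.195083.

0.195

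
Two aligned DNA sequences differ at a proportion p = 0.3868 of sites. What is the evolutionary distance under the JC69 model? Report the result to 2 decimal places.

0.54

d = −(3/4) ln(1 − 4p/3) = −0.75 ln(1 − 0.515733) = −0.75 ln(0.484267)
  = −0.75 × (-0.725119) = 0.543839 substitutions/site.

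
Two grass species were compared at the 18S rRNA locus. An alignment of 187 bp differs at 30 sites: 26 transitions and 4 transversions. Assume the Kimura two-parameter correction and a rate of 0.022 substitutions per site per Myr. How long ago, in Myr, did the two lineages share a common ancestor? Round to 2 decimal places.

P = 26/187 ≈ 0.139037 and Q = 4/187 ≈ 0.02139.
Under the Kimura two-parameter model, d = −½ ln(1 − 2P − Q) − ¼ ln(1 − 2Q).
1 − 2P − Q = 0.700536, giving −½ ln(0.700536) = 0.177955.
1 − 2Q = 0.95722, giving −¼ ln(0.95722) = 0.010931.
d = 0.177955 + 0.010931 = 0.188886.
Under a molecular clock d = 2μt, so t = d/(2μ) = 0.188886 / (2 × 0.022) = 4.29 Myr.

4.29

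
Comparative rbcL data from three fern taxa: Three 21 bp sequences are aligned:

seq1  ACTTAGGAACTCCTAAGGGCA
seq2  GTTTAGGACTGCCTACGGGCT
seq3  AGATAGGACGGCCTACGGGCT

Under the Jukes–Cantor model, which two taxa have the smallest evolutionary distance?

seq1–seq2: 7/21 differ, p = 0.333, d = 0.441.
seq1–seq3: 7/21 differ, p = 0.333, d = 0.441.
seq2–seq3: 4/21 differ, p = 0.190, d = 0.220.
The smallest distance is between seq2 and seq3.

seq2 and seq3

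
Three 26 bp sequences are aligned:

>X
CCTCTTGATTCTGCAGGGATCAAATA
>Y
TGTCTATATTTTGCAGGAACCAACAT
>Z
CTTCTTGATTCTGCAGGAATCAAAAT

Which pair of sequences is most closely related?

X and Z

X–Y: 10/26 differ, p = 0.385, d = 0.539.
X–Z: 4/26 differ, p = 0.154, d = 0.172.
Y–Z: 7/26 differ, p = 0.269, d = 0.334.
The smallest distance is between X and Z.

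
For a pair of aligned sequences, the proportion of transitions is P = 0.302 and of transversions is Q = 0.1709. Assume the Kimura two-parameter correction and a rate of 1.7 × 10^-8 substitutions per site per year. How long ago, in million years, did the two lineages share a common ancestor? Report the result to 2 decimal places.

25.00

Under the Kimura two-parameter model, d = −½ ln(1 − 2P − Q) − ¼ ln(1 − 2Q).
1 − 2P − Q = 0.2251, giving −½ ln(0.2251) = 0.745605.
1 − 2Q = 0.6582, giving −¼ ln(0.6582) = 0.104562.
d = 0.745605 + 0.104562 = 0.850167.
Under a molecular clock d = 2μt, so t = d/(2μ) = 0.850167 / (2 × 1.7 × 10^-8) = 25.00 million years.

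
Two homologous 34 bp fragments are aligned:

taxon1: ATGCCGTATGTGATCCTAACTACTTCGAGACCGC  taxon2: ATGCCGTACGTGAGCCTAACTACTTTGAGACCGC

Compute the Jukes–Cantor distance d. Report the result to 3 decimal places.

0.094

The sequences differ at 3 of 34 sites (9, 14, 26), so p = 3/34 ≈ 0.088235.
d = −(3/4) ln(1 − 4p/3) = −0.75 ln(1 − 0.117647) = −0.75 ln(0.882353)
  = −0.75 × (-0.125163) = 0.093872 substitutions/site.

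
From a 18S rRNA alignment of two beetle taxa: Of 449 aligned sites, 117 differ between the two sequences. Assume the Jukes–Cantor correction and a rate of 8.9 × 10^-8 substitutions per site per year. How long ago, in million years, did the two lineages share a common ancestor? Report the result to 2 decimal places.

p = 117/449 ≈ 0.260579.
d = −(3/4) ln(1 − 4p/3) = −0.75 ln(1 − 0.347439) = −0.75 ln(0.652561)
  = −0.75 × (-0.426851) = 0.320138 substitutions/site.
Under a molecular clock d = 2μt, so t = d/(2μ) = 0.320138 / (2 × 8.9 × 10^-8) = 1.80 million years.

1.80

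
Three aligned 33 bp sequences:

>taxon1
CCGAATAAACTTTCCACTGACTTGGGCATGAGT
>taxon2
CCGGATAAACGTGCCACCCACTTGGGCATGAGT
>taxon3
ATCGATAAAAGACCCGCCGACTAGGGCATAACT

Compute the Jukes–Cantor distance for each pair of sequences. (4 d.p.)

d(taxon1,taxon2) = 0.1693, d(taxon1,taxon3) = 0.5587, d(taxon2,taxon3) = 0.4408

taxon1–taxon2: 5/33 sites differ → p ≈ 0.151515, d = −0.75 ln(1 − 0.20202) = 0.169254 ≈ 0.1693.
taxon1–taxon3: 13/33 sites differ → p ≈ 0.393939, d = −0.75 ln(1 − 0.525252) = 0.558728 ≈ 0.5587.
taxon2–taxon3: 11/33 sites differ → p ≈ 0.333333, d = −0.75 ln(1 − 0.444444) = 0.440839 ≈ 0.4408.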